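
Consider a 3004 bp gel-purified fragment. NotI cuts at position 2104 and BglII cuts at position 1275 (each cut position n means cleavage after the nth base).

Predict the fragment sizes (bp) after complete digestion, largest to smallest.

1275, 900, 829 bp

Combined cut positions (sorted): 1275, 2104.
Linear molecule, 2 cuts → 3 fragments:
  1275 − 0 = 1275 bp
  2104 − 1275 = 829 bp
  3004 − 2104 = 900 bp
Sorted largest to smallest: 1275, 900, 829 bp.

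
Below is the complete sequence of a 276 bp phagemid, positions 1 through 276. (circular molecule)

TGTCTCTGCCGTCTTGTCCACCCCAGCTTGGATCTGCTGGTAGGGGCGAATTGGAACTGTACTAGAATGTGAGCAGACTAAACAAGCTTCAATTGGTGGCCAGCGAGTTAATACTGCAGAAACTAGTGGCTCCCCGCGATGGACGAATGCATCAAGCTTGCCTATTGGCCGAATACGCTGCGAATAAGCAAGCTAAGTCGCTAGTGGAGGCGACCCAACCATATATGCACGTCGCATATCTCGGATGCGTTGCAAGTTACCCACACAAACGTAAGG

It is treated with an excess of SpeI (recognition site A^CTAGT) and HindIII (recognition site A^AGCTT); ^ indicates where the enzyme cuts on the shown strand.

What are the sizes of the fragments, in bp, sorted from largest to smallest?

206, 38, 32 bp

The SpeI site (ACTAGT) starts at position 122.
SpeI cuts after the first base of each site, so after position 122.
HindIII sites (AAGCTT) start at positions 84, 154.
HindIII cuts after the first base of each site, so after positions 84, 154.
Combined cut positions: 84, 122, 154.
Circular molecule, 3 cuts → 3 fragments:
  85–122 → 38 bp
  123–154 → 32 bp
  155–276 then 1–84 → 122 + 84 = 206 bp
Sorted largest to smallest: 206, 38, 32 bp.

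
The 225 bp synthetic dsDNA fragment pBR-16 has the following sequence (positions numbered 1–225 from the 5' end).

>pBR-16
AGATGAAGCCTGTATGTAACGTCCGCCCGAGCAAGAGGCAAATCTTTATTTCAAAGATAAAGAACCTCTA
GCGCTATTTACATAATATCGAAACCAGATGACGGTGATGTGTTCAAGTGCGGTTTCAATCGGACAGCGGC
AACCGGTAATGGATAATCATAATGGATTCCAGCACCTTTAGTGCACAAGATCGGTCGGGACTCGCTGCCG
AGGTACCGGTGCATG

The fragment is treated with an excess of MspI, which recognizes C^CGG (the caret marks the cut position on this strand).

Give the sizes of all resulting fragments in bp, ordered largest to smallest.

MspI sites (CCGG) start at positions 143, 216.
MspI cuts after the first base of each site, so after positions 143, 216.
Linear molecule, 2 cuts → 3 fragments:
  1–143 → 143 bp
  144–216 → 73 bp
  217–225 → 9 bp
Sorted largest to smallest: 143, 73, 9 bp.

143, 73, 9 bp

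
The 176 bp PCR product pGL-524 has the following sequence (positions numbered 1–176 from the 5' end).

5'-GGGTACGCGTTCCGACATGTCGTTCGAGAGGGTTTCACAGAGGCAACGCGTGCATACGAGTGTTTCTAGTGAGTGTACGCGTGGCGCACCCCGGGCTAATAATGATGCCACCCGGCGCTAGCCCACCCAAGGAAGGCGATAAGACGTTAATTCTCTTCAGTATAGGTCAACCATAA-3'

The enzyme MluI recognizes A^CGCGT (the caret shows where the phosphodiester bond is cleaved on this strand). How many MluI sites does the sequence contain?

3

ACGCGT occurs starting at positions 5, 46, 77.
MluI cuts at 3 sites.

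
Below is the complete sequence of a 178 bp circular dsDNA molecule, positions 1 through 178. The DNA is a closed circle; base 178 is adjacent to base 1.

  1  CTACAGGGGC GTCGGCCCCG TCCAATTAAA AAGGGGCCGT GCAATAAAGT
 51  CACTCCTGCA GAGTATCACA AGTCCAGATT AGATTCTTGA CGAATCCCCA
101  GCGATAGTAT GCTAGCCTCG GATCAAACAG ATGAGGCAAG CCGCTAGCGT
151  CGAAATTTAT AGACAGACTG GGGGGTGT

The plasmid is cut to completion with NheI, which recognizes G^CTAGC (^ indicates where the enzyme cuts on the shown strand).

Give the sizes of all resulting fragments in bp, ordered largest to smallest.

146, 32 bp

NheI sites (GCTAGC) start at positions 111, 143.
NheI cuts after the first base of each site, so after positions 111, 143.
Circular molecule, 2 cuts → 2 fragments:
  112–143 → 32 bp
  144–178 then 1–111 → 35 + 111 = 146 bp
Sorted largest to smallest: 146, 32 bp.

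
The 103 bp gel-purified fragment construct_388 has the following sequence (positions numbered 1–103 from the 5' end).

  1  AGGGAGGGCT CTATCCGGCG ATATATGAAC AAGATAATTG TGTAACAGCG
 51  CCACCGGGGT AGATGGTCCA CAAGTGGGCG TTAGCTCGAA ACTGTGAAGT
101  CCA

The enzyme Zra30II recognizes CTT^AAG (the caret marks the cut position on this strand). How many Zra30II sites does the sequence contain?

0

No occurrence of CTTAAG is present in the sequence.
Zra30II does not cut: 0 sites.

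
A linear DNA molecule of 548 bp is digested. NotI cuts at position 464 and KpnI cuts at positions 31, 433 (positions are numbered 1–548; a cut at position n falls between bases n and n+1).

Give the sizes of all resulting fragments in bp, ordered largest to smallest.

Combined cut positions (sorted): 31, 433, 464.
Linear molecule, 3 cuts → 4 fragments:
  31 − 0 = 31 bp
  433 − 31 = 402 bp
  464 − 433 = 31 bp
  548 − 464 = 84 bp
Sorted largest to smallest: 402, 84, 31, 31 bp.

402, 84, 31, 31 bp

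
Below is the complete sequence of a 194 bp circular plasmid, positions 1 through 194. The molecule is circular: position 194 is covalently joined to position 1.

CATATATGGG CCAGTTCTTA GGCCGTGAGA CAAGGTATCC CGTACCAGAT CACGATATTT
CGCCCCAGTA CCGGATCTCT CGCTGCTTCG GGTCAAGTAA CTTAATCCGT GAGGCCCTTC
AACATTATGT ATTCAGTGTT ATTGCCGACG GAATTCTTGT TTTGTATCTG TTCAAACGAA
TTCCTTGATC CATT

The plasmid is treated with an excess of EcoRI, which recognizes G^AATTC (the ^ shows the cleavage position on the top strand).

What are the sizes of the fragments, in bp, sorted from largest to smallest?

EcoRI sites (GAATTC) start at positions 151, 178.
EcoRI cuts after the first base of each site, so after positions 151, 178.
Circular molecule, 2 cuts → 2 fragments:
  152–178 → 27 bp
  179–194 then 1–151 → 16 + 151 = 167 bp
Sorted largest to smallest: 167, 27 bp.

167, 27 bp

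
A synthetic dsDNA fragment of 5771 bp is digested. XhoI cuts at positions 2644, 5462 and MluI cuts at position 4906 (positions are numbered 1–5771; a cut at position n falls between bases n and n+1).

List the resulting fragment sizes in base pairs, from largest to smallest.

Combined cut positions (sorted): 2644, 4906, 5462.
Linear molecule, 3 cuts → 4 fragments:
  2644 − 0 = 2644 bp
  4906 − 2644 = 2262 bp
  5462 − 4906 = 556 bp
  5771 − 5462 = 309 bp
Sorted largest to smallest: 2644, 2262, 556, 309 bp.

2644, 2262, 556, 309 bp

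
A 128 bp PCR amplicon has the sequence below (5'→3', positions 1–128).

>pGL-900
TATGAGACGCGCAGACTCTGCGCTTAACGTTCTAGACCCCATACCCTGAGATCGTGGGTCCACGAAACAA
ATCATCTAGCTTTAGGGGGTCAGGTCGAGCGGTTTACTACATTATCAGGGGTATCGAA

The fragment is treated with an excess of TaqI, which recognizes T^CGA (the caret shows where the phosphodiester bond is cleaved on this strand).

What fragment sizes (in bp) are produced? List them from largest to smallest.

95, 29, 4 bp

TaqI sites (TCGA) start at positions 95, 124.
TaqI cuts after the first base of each site, so after positions 95, 124.
Linear molecule, 2 cuts → 3 fragments:
  1–95 → 95 bp
  96–124 → 29 bp
  125–128 → 4 bp
Sorted largest to smallest: 95, 29, 4 bp.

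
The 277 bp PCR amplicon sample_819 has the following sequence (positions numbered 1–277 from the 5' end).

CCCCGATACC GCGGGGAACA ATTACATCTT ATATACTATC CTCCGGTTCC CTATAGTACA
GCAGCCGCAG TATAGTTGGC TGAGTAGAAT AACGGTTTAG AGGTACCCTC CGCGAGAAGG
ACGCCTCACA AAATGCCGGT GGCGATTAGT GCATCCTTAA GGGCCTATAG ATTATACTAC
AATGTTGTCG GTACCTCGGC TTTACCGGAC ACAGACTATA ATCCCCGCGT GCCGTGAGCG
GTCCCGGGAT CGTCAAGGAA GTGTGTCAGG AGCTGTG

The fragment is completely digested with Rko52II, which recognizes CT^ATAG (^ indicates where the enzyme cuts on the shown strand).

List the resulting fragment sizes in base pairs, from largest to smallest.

114, 111, 52 bp

Rko52II sites (CTATAG) start at positions 51, 165.
Rko52II cuts after base 2 of each site, so after positions 52, 166.
Linear molecule, 2 cuts → 3 fragments:
  1–52 → 52 bp
  53–166 → 114 bp
  167–277 → 111 bp
Sorted largest to smallest: 114, 111, 52 bp.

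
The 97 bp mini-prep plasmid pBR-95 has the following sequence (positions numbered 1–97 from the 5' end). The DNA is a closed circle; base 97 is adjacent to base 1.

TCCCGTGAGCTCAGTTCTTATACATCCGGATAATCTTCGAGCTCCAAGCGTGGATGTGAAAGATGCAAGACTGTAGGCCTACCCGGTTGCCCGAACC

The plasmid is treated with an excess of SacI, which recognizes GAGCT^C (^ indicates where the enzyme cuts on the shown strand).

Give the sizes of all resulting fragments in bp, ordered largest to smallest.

65, 32 bp

SacI sites (GAGCTC) start at positions 7, 39.
SacI cuts after base 5 of each site (before the last base), so after positions 11, 43.
Circular molecule, 2 cuts → 2 fragments:
  12–43 → 32 bp
  44–97 then 1–11 → 54 + 11 = 65 bp
Sorted largest to smallest: 65, 32 bp.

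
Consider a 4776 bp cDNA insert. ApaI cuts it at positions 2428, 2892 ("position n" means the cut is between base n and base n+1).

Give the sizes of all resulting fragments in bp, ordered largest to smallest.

2428, 1884, 464 bp

Linear molecule, 2 cuts → 3 fragments:
  2428 − 0 = 2428 bp
  2892 − 2428 = 464 bp
  4776 − 2892 = 1884 bp
Sorted largest to smallest: 2428, 1884, 464 bp.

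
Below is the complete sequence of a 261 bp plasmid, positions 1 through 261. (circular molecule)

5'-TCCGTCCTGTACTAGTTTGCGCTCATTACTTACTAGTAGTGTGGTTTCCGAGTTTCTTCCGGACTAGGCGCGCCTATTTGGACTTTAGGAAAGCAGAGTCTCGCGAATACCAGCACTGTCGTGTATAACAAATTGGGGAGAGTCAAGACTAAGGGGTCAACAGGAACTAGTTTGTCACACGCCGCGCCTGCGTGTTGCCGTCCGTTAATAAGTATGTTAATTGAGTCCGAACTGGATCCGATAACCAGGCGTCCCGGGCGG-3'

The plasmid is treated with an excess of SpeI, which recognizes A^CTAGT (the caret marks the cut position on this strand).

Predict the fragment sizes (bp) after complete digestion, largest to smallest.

134, 106, 21 bp

SpeI sites (ACTAGT) start at positions 11, 32, 166.
SpeI cuts after the first base of each site, so after positions 11, 32, 166.
Circular molecule, 3 cuts → 3 fragments:
  12–32 → 21 bp
  33–166 → 134 bp
  167–261 then 1–11 → 95 + 11 = 106 bp
Sorted largest to smallest: 134, 106, 21 bp.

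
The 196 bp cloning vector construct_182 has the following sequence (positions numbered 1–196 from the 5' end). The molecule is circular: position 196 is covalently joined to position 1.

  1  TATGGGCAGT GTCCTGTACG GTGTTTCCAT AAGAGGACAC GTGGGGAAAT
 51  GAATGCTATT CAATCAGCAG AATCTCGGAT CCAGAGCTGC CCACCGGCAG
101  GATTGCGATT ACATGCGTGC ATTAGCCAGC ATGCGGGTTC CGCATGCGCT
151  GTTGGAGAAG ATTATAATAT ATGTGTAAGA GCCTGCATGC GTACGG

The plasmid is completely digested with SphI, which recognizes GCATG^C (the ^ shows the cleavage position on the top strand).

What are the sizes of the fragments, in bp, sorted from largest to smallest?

SphI sites (GCATGC) start at positions 129, 142, 185.
SphI cuts after base 5 of each site (before the last base), so after positions 133, 146, 189.
Circular molecule, 3 cuts → 3 fragments:
  134–146 → 13 bp
  147–189 → 43 bp
  190–196 then 1–133 → 7 + 133 = 140 bp
Sorted largest to smallest: 140, 43, 13 bp.

140, 43, 13 bp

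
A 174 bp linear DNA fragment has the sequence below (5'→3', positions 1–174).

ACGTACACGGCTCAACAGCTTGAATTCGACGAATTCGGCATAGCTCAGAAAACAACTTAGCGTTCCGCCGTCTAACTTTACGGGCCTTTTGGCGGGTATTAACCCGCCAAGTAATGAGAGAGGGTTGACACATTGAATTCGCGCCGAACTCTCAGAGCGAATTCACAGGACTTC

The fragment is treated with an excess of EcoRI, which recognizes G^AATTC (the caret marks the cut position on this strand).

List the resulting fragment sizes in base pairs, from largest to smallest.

EcoRI sites (GAATTC) start at positions 22, 31, 135, 159.
EcoRI cuts after the first base of each site, so after positions 22, 31, 135, 159.
Linear molecule, 4 cuts → 5 fragments:
  1–22 → 22 bp
  23–31 → 9 bp
  32–135 → 104 bp
  136–159 → 24 bp
  160–174 → 15 bp
Sorted largest to smallest: 104, 24, 22, 15, 9 bp.

104, 24, 22, 15, 9 bp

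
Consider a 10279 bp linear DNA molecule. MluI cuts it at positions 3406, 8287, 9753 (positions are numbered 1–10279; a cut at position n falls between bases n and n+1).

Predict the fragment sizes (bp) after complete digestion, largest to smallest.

Linear molecule, 3 cuts → 4 fragments:
  3406 − 0 = 3406 bp
  8287 − 3406 = 4881 bp
  9753 − 8287 = 1466 bp
  10279 − 9753 = 526 bp
Sorted largest to smallest: 4881, 3406, 1466, 526 bp.

4881, 3406, 1466, 526 bp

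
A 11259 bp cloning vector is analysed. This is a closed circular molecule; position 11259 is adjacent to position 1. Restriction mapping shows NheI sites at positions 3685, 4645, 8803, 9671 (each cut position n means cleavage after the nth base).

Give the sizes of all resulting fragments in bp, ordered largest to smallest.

5273, 4158, 960, 868 bp

Circular molecule, 4 cuts → 4 fragments:
  4645 − 3685 = 960 bp
  8803 − 4645 = 4158 bp
  9671 − 8803 = 868 bp
  wrap: 11259 − 9671 + 3685 = 5273 bp
Sorted largest to smallest: 5273, 4158, 960, 868 bp.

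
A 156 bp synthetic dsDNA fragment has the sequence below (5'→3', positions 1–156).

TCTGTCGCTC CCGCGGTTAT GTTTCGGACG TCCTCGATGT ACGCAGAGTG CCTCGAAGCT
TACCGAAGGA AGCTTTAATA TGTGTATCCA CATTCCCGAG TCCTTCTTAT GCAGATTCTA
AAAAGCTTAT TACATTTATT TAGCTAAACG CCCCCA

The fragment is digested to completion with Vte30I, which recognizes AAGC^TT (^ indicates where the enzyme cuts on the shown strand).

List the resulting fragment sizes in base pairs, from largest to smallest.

59, 53, 30, 14 bp

Vte30I sites (AAGCTT) start at positions 56, 70, 123.
Vte30I cuts after base 4 of each site, so after positions 59, 73, 126.
Linear molecule, 3 cuts → 4 fragments:
  1–59 → 59 bp
  60–73 → 14 bp
  74–126 → 53 bp
  127–156 → 30 bp
Sorted largest to smallest: 59, 53, 30, 14 bp.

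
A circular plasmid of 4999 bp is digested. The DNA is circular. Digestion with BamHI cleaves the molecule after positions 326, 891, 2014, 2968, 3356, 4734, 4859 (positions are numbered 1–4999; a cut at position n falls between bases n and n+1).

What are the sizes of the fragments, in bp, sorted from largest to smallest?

Circular molecule, 7 cuts → 7 fragments:
  891 − 326 = 565 bp
  2014 − 891 = 1123 bp
  2968 − 2014 = 954 bp
  3356 − 2968 = 388 bp
  4734 − 3356 = 1378 bp
  4859 − 4734 = 125 bp
  wrap: 4999 − 4859 + 326 = 466 bp
Sorted largest to smallest: 1378, 1123, 954, 565, 466, 388, 125 bp.

1378, 1123, 954, 565, 466, 388, 125 bp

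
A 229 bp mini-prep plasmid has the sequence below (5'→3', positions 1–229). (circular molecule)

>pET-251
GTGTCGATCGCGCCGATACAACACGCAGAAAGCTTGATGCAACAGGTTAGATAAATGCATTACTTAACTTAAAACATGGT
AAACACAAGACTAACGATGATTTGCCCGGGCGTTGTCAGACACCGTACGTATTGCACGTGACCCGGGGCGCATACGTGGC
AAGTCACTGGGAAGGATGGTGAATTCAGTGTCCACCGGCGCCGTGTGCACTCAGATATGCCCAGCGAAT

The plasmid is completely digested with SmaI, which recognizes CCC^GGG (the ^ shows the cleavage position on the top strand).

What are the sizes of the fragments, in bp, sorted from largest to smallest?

SmaI sites (CCCGGG) start at positions 105, 142.
SmaI cuts after base 3 of each site, so after positions 107, 144.
Circular molecule, 2 cuts → 2 fragments:
  108–144 → 37 bp
  145–229 then 1–107 → 85 + 107 = 192 bp
Sorted largest to smallest: 192, 37 bp.

192, 37 bp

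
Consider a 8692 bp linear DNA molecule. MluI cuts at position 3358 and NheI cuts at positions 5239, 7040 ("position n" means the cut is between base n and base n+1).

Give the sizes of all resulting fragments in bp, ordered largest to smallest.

3358, 1881, 1801, 1652 bp

Combined cut positions (sorted): 3358, 5239, 7040.
Linear molecule, 3 cuts → 4 fragments:
  3358 − 0 = 3358 bp
  5239 − 3358 = 1881 bp
  7040 − 5239 = 1801 bp
  8692 − 7040 = 1652 bp
Sorted largest to smallest: 3358, 1881, 1801, 1652 bp.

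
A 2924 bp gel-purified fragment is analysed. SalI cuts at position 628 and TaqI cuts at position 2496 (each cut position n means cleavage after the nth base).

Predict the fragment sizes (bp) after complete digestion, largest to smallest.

1868, 628, 428 bp

Combined cut positions (sorted): 628, 2496.
Linear molecule, 2 cuts → 3 fragments:
  628 − 0 = 628 bp
  2496 − 628 = 1868 bp
  2924 − 2496 = 428 bp
Sorted largest to smallest: 1868, 628, 428 bp.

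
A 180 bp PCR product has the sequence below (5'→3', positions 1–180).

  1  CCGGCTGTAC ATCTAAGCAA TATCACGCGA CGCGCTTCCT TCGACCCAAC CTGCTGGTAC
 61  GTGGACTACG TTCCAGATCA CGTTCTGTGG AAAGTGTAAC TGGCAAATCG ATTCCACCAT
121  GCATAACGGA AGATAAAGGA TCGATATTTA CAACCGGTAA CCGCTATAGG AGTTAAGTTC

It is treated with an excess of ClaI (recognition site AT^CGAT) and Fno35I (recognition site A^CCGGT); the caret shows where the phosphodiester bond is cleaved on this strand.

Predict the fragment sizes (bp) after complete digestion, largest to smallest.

108, 33, 27, 12 bp

ClaI sites (ATCGAT) start at positions 107, 140.
ClaI cuts after base 2 of each site, so after positions 108, 141.
The Fno35I site (ACCGGT) starts at position 153.
Fno35I cuts after the first base of each site, so after position 153.
Combined cut positions: 108, 141, 153.
Linear molecule, 3 cuts → 4 fragments:
  1–108 → 108 bp
  109–141 → 33 bp
  142–153 → 12 bp
  154–180 → 27 bp
Sorted largest to smallest: 108, 33, 27, 12 bp.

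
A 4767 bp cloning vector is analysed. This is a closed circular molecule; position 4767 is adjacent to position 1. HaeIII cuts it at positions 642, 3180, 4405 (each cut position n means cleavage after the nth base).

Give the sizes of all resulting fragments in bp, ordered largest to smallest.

2538, 1225, 1004 bp

Circular molecule, 3 cuts → 3 fragments:
  3180 − 642 = 2538 bp
  4405 − 3180 = 1225 bp
  wrap: 4767 − 4405 + 642 = 1004 bp
Sorted largest to smallest: 2538, 1225, 1004 bp.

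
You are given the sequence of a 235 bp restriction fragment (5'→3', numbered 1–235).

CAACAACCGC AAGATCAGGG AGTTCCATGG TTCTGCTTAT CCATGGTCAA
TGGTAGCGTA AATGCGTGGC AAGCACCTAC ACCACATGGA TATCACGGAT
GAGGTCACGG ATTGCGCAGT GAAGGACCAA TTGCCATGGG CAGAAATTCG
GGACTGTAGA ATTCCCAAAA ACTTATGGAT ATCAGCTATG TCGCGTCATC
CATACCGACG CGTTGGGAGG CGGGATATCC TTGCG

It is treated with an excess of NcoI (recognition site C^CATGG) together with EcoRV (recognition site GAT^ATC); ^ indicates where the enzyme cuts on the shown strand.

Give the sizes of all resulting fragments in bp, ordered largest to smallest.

NcoI sites (CCATGG) start at positions 25, 41, 134.
NcoI cuts after the first base of each site, so after positions 25, 41, 134.
EcoRV sites (GATATC) start at positions 89, 178, 224.
EcoRV cuts after base 3 of each site, so after positions 91, 180, 226.
Combined cut positions: 25, 41, 91, 134, 180, 226.
Linear molecule, 6 cuts → 7 fragments:
  1–25 → 25 bp
  26–41 → 16 bp
  42–91 → 50 bp
  92–134 → 43 bp
  135–180 → 46 bp
  181–226 → 46 bp
  227–235 → 9 bp
Sorted largest to smallest: 50, 46, 46, 43, 25, 16, 9 bp.

50, 46, 46, 43, 25, 16, 9 bp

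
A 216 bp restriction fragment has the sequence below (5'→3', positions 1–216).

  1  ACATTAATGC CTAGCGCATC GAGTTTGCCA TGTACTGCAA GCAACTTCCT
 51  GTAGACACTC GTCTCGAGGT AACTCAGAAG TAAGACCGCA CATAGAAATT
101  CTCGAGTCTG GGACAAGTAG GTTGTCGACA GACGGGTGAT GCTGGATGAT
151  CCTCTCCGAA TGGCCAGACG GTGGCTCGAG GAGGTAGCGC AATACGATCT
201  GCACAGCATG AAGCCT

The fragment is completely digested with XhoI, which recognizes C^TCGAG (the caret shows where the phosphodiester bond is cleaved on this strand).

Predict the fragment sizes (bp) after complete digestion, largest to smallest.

74, 63, 41, 38 bp

XhoI sites (CTCGAG) start at positions 63, 101, 175.
XhoI cuts after the first base of each site, so after positions 63, 101, 175.
Linear molecule, 3 cuts → 4 fragments:
  1–63 → 63 bp
  64–101 → 38 bp
  102–175 → 74 bp
  176–216 → 41 bp
Sorted largest to smallest: 74, 63, 41, 38 bp.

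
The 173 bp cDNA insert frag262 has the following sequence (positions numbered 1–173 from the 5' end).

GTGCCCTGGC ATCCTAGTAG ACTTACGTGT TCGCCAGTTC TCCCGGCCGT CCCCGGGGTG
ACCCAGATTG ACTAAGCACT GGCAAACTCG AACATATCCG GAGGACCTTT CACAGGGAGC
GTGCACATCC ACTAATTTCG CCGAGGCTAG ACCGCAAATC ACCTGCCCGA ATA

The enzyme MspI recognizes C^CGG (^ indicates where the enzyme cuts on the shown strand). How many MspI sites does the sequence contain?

3

CCGG occurs starting at positions 43, 53, 98.
MspI cuts at 3 sites.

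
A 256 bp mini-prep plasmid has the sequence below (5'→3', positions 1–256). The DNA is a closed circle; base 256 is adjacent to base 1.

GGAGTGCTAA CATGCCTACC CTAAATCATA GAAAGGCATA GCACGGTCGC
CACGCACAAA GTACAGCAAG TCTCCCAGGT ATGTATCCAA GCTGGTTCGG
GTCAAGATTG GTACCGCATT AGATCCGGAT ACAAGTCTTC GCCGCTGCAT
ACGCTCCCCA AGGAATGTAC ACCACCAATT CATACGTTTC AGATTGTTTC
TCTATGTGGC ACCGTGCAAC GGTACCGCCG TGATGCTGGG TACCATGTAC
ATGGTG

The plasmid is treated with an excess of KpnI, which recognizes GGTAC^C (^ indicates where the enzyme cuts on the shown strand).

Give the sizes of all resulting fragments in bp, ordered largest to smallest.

127, 111, 18 bp

KpnI sites (GGTACC) start at positions 110, 221, 239.
KpnI cuts after base 5 of each site (before the last base), so after positions 114, 225, 243.
Circular molecule, 3 cuts → 3 fragments:
  115–225 → 111 bp
  226–243 → 18 bp
  244–256 then 1–114 → 13 + 114 = 127 bp
Sorted largest to smallest: 127, 111, 18 bp.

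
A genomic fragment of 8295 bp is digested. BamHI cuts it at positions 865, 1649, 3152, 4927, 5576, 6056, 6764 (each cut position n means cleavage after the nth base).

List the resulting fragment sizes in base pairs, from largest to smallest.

Linear molecule, 7 cuts → 8 fragments:
  865 − 0 = 865 bp
  1649 − 865 = 784 bp
  3152 − 1649 = 1503 bp
  4927 − 3152 = 1775 bp
  5576 − 4927 = 649 bp
  6056 − 5576 = 480 bp
  6764 − 6056 = 708 bp
  8295 − 6764 = 1531 bp
Sorted largest to smallest: 1775, 1531, 1503, 865, 784, 708, 649, 480 bp.

1775, 1531, 1503, 865, 784, 708, 649, 480 bp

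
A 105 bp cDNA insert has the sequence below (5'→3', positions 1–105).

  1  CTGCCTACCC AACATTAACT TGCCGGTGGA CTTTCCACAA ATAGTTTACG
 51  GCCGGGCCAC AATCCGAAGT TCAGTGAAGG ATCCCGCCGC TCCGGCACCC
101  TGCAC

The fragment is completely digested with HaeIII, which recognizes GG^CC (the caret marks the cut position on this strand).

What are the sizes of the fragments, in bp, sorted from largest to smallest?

HaeIII sites (GGCC) start at positions 50, 55.
HaeIII cuts after base 2 of each site, so after positions 51, 56.
Linear molecule, 2 cuts → 3 fragments:
  1–51 → 51 bp
  52–56 → 5 bp
  57–105 → 49 bp
Sorted largest to smallest: 51, 49, 5 bp.

51, 49, 5 bp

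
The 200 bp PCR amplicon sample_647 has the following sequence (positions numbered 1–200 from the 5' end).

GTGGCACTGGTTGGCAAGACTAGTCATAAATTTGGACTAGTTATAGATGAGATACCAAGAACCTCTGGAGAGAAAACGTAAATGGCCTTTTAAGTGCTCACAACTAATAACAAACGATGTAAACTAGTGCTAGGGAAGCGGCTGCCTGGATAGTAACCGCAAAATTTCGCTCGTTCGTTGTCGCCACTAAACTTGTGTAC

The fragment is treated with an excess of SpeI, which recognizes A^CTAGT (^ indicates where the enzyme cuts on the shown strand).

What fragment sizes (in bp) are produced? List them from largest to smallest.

SpeI sites (ACTAGT) start at positions 19, 36, 123.
SpeI cuts after the first base of each site, so after positions 19, 36, 123.
Linear molecule, 3 cuts → 4 fragments:
  1–19 → 19 bp
  20–36 → 17 bp
  37–123 → 87 bp
  124–200 → 77 bp
Sorted largest to smallest: 87, 77, 19, 17 bp.

87, 77, 19, 17 bp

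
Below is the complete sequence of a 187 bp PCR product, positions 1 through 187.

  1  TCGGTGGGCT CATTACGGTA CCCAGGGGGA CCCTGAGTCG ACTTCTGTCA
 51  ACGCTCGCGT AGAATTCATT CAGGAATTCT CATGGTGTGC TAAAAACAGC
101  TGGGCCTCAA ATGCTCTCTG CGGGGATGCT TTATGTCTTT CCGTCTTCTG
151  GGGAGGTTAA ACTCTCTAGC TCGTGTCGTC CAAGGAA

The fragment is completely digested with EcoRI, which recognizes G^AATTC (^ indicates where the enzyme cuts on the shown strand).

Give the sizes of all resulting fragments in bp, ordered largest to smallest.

EcoRI sites (GAATTC) start at positions 62, 74.
EcoRI cuts after the first base of each site, so after positions 62, 74.
Linear molecule, 2 cuts → 3 fragments:
  1–62 → 62 bp
  63–74 → 12 bp
  75–187 → 113 bp
Sorted largest to smallest: 113, 62, 12 bp.

113, 62, 12 bp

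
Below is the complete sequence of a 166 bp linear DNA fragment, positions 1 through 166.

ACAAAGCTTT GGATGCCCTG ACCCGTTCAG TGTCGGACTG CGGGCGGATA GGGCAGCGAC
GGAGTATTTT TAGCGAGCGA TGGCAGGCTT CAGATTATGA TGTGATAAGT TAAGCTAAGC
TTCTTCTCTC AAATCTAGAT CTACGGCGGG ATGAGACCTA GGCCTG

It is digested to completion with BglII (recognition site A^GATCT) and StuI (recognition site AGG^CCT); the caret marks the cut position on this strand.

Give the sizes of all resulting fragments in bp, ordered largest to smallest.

The BglII site (AGATCT) starts at position 137.
BglII cuts after the first base of each site, so after position 137.
The StuI site (AGGCCT) starts at position 160.
StuI cuts after base 3 of each site, so after position 162.
Combined cut positions: 137, 162.
Linear molecule, 2 cuts → 3 fragments:
  1–137 → 137 bp
  138–162 → 25 bp
  163–166 → 4 bp
Sorted largest to smallest: 137, 25, 4 bp.

137, 25, 4 bp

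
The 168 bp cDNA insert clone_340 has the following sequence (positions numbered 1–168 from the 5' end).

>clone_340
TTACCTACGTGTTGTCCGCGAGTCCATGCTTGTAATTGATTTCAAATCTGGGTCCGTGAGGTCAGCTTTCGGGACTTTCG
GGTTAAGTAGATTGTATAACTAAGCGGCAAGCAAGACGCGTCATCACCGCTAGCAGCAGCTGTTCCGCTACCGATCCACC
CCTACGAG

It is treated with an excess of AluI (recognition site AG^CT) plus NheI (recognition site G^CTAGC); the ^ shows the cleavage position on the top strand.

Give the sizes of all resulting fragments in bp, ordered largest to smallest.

65, 64, 29, 10 bp

AluI sites (AGCT) start at positions 64, 138.
AluI cuts after base 2 of each site, so after positions 65, 139.
The NheI site (GCTAGC) starts at position 129.
NheI cuts after the first base of each site, so after position 129.
Combined cut positions: 65, 129, 139.
Linear molecule, 3 cuts → 4 fragments:
  1–65 → 65 bp
  66–129 → 64 bp
  130–139 → 10 bp
  140–168 → 29 bp
Sorted largest to smallest: 65, 64, 29, 10 bp.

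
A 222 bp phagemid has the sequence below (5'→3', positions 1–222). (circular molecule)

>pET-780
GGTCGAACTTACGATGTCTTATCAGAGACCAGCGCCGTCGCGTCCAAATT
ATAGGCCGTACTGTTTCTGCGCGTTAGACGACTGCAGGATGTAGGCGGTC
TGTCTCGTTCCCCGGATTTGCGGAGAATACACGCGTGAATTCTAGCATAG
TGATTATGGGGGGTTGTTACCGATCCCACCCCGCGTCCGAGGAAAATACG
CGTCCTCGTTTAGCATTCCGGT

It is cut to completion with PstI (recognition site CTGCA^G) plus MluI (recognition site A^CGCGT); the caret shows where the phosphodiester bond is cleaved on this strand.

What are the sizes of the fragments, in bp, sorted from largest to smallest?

110, 67, 45 bp

The PstI site (CTGCAG) starts at position 82.
PstI cuts after base 5 of each site (before the last base), so after position 86.
MluI sites (ACGCGT) start at positions 131, 198.
MluI cuts after the first base of each site, so after positions 131, 198.
Combined cut positions: 86, 131, 198.
Circular molecule, 3 cuts → 3 fragments:
  87–131 → 45 bp
  132–198 → 67 bp
  199–222 then 1–86 → 24 + 86 = 110 bp
Sorted largest to smallest: 110, 67, 45 bp.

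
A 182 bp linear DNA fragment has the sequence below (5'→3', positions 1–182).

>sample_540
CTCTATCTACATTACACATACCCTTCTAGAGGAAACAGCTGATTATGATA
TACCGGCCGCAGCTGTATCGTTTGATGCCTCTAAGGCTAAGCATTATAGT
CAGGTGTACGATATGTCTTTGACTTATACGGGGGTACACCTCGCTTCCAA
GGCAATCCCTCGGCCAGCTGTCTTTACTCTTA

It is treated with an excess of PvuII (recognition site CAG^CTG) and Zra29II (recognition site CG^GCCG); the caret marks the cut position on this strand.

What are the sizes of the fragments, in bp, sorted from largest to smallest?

PvuII sites (CAGCTG) start at positions 36, 60, 165.
PvuII cuts after base 3 of each site, so after positions 38, 62, 167.
The Zra29II site (CGGCCG) starts at position 54.
Zra29II cuts after base 2 of each site, so after position 55.
Combined cut positions: 38, 55, 62, 167.
Linear molecule, 4 cuts → 5 fragments:
  1–38 → 38 bp
  39–55 → 17 bp
  56–62 → 7 bp
  63–167 → 105 bp
  168–182 → 15 bp
Sorted largest to smallest: 105, 38, 17, 15, 7 bp.

105, 38, 17, 15, 7 bp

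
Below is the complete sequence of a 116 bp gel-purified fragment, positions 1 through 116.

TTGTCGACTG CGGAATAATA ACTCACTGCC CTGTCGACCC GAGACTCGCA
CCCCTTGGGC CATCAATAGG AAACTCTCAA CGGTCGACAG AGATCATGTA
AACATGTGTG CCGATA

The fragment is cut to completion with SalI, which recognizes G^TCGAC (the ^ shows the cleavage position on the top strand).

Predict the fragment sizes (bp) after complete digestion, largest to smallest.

50, 33, 30, 3 bp

SalI sites (GTCGAC) start at positions 3, 33, 83.
SalI cuts after the first base of each site, so after positions 3, 33, 83.
Linear molecule, 3 cuts → 4 fragments:
  1–3 → 3 bp
  4–33 → 30 bp
  34–83 → 50 bp
  84–116 → 33 bp
Sorted largest to smallest: 50, 33, 30, 3 bp.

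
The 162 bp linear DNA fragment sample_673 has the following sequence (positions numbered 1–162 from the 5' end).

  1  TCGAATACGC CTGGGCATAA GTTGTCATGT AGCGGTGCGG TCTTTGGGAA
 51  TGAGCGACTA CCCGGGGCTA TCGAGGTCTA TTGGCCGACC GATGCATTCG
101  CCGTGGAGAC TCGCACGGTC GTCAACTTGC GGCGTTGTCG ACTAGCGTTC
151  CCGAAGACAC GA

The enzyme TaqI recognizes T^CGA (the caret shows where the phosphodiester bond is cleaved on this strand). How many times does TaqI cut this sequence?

3

TCGA occurs starting at positions 1, 71, 138.
TaqI cuts at 3 sites.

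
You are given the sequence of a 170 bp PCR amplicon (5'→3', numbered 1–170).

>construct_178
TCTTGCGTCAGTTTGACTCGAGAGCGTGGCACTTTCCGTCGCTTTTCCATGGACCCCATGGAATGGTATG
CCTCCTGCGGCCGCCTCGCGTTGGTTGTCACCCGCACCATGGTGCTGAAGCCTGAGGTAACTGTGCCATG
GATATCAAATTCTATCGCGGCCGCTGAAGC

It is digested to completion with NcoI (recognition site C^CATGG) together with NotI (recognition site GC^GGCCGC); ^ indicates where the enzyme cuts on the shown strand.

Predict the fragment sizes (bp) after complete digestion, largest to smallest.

47, 29, 29, 22, 22, 12, 9 bp

NcoI sites (CCATGG) start at positions 47, 56, 107, 136.
NcoI cuts after the first base of each site, so after positions 47, 56, 107, 136.
NotI sites (GCGGCCGC) start at positions 77, 157.
NotI cuts after base 2 of each site, so after positions 78, 158.
Combined cut positions: 47, 56, 78, 107, 136, 158.
Linear molecule, 6 cuts → 7 fragments:
  1–47 → 47 bp
  48–56 → 9 bp
  57–78 → 22 bp
  79–107 → 29 bp
  108–136 → 29 bp
  137–158 → 22 bp
  159–170 → 12 bp
Sorted largest to smallest: 47, 29, 29, 22, 22, 12, 9 bp.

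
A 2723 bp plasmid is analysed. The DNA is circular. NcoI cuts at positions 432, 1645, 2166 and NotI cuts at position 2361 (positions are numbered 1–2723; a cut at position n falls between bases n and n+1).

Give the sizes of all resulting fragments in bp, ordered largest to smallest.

1213, 794, 521, 195 bp

Combined cut positions (sorted): 432, 1645, 2166, 2361.
Circular molecule, 4 cuts → 4 fragments:
  1645 − 432 = 1213 bp
  2166 − 1645 = 521 bp
  2361 − 2166 = 195 bp
  wrap: 2723 − 2361 + 432 = 794 bp
Sorted largest to smallest: 1213, 794, 521, 195 bp.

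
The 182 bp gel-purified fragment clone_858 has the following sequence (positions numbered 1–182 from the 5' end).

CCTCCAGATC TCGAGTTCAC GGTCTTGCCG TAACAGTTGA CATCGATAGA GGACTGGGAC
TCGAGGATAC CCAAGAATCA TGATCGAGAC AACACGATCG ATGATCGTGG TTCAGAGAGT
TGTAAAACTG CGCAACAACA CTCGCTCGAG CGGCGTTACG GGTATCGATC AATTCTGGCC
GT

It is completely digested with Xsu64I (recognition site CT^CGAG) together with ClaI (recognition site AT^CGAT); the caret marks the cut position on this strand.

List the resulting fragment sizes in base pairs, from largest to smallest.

48, 37, 32, 19, 18, 17, 11 bp

Xsu64I sites (CTCGAG) start at positions 10, 60, 145.
Xsu64I cuts after base 2 of each site, so after positions 11, 61, 146.
ClaI sites (ATCGAT) start at positions 42, 97, 164.
ClaI cuts after base 2 of each site, so after positions 43, 98, 165.
Combined cut positions: 11, 43, 61, 98, 146, 165.
Linear molecule, 6 cuts → 7 fragments:
  1–11 → 11 bp
  12–43 → 32 bp
  44–61 → 18 bp
  62–98 → 37 bp
  99–146 → 48 bp
  147–165 → 19 bp
  166–182 → 17 bp
Sorted largest to smallest: 48, 37, 32, 19, 18, 17, 11 bp.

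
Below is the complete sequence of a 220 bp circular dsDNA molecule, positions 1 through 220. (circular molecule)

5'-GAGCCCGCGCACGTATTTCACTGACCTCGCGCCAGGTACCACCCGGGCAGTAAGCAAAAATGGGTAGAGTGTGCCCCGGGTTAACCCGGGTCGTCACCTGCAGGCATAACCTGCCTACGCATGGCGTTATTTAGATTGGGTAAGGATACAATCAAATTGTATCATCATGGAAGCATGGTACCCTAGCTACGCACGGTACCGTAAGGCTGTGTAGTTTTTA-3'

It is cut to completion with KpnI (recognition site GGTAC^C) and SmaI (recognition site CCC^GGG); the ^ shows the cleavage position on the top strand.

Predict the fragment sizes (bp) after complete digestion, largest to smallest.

KpnI sites (GGTACC) start at positions 35, 177, 195.
KpnI cuts after base 5 of each site (before the last base), so after positions 39, 181, 199.
SmaI sites (CCCGGG) start at positions 42, 75, 85.
SmaI cuts after base 3 of each site, so after positions 44, 77, 87.
Combined cut positions: 39, 44, 77, 87, 181, 199.
Circular molecule, 6 cuts → 6 fragments:
  40–44 → 5 bp
  45–77 → 33 bp
  78–87 → 10 bp
  88–181 → 94 bp
  182–199 → 18 bp
  200–220 then 1–39 → 21 + 39 = 60 bp
Sorted largest to smallest: 94, 60, 33, 18, 10, 5 bp.

94, 60, 33, 18, 10, 5 bp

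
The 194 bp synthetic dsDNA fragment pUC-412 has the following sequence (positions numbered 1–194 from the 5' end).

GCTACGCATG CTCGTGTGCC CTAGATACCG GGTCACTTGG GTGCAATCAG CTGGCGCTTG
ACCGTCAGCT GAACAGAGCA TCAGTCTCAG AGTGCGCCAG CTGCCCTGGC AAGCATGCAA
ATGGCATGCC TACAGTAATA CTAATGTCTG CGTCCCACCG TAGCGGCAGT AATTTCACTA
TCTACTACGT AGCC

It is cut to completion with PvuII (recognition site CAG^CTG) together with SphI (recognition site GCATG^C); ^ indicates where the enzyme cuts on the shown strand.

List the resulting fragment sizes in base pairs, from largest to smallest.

66, 40, 32, 18, 17, 11, 10 bp

PvuII sites (CAGCTG) start at positions 48, 66, 98.
PvuII cuts after base 3 of each site, so after positions 50, 68, 100.
SphI sites (GCATGC) start at positions 6, 113, 124.
SphI cuts after base 5 of each site (before the last base), so after positions 10, 117, 128.
Combined cut positions: 10, 50, 68, 100, 117, 128.
Linear molecule, 6 cuts → 7 fragments:
  1–10 → 10 bp
  11–50 → 40 bp
  51–68 → 18 bp
  69–100 → 32 bp
  101–117 → 17 bp
  118–128 → 11 bp
  129–194 → 66 bp
Sorted largest to smallest: 66, 40, 32, 18, 17, 11, 10 bp.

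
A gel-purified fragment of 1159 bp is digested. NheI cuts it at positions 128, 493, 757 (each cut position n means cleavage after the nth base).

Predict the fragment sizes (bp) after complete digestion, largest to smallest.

Linear molecule, 3 cuts → 4 fragments:
  128 − 0 = 128 bp
  493 − 128 = 365 bp
  757 − 493 = 264 bp
  1159 − 757 = 402 bp
Sorted largest to smallest: 402, 365, 264, 128 bp.

402, 365, 264, 128 bp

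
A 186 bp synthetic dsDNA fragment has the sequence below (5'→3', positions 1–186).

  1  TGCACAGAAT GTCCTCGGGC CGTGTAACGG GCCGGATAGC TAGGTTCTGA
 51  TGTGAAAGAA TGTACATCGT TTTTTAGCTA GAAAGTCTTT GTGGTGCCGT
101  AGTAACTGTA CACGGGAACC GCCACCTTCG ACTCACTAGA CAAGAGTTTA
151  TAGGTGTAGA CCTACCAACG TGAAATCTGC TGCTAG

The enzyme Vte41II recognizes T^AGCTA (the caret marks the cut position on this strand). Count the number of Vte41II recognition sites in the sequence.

2

TAGCTA occurs starting at positions 37, 75.
Vte41II cuts at 2 sites.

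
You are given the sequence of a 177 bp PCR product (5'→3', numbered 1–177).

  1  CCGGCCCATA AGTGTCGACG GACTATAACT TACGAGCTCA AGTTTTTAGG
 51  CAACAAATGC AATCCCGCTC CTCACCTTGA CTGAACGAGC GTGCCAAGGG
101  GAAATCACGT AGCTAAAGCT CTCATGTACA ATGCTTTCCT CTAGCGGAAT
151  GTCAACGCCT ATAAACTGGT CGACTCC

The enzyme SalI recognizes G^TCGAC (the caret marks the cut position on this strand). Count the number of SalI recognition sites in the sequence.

2

GTCGAC occurs starting at positions 14, 169.
SalI cuts at 2 sites.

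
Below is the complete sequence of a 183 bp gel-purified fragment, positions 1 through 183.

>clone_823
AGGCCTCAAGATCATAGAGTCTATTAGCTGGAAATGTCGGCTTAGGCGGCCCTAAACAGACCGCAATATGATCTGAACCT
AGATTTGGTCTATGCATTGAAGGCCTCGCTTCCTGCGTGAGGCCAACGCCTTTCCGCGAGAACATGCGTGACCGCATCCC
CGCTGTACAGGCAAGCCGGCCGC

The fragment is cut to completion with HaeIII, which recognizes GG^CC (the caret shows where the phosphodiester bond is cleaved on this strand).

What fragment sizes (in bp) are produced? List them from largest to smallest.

HaeIII sites (GGCC) start at positions 2, 48, 102, 121, 178.
HaeIII cuts after base 2 of each site, so after positions 3, 49, 103, 122, 179.
Linear molecule, 5 cuts → 6 fragments:
  1–3 → 3 bp
  4–49 → 46 bp
  50–103 → 54 bp
  104–122 → 19 bp
  123–179 → 57 bp
  180–183 → 4 bp
Sorted largest to smallest: 57, 54, 46, 19, 4, 3 bp.

57, 54, 46, 19, 4, 3 bp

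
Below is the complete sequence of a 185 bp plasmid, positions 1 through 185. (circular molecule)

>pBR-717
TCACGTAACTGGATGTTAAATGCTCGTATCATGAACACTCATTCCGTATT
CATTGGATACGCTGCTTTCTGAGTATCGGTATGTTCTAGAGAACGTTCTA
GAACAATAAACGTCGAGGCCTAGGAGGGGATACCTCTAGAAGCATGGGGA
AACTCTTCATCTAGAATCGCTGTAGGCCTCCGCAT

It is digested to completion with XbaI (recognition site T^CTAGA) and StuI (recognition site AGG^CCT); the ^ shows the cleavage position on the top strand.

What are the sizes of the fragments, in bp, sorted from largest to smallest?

XbaI sites (TCTAGA) start at positions 85, 97, 135, 160.
XbaI cuts after the first base of each site, so after positions 85, 97, 135, 160.
StuI sites (AGGCCT) start at positions 116, 174.
StuI cuts after base 3 of each site, so after positions 118, 176.
Combined cut positions: 85, 97, 118, 135, 160, 176.
Circular molecule, 6 cuts → 6 fragments:
  86–97 → 12 bp
  98–118 → 21 bp
  119–135 → 17 bp
  136–160 → 25 bp
  161–176 → 16 bp
  177–185 then 1–85 → 9 + 85 = 94 bp
Sorted largest to smallest: 94, 25, 21, 17, 16, 12 bp.

94, 25, 21, 17, 16, 12 bp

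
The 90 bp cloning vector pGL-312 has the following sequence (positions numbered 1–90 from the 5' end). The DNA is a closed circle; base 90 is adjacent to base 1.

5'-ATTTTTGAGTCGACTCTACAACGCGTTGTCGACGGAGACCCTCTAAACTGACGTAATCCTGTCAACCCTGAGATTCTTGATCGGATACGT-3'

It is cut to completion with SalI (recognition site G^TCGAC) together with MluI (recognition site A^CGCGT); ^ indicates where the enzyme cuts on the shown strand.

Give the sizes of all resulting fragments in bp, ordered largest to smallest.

SalI sites (GTCGAC) start at positions 9, 28.
SalI cuts after the first base of each site, so after positions 9, 28.
The MluI site (ACGCGT) starts at position 21.
MluI cuts after the first base of each site, so after position 21.
Combined cut positions: 9, 21, 28.
Circular molecule, 3 cuts → 3 fragments:
  10–21 → 12 bp
  22–28 → 7 bp
  29–90 then 1–9 → 62 + 9 = 71 bp
Sorted largest to smallest: 71, 12, 7 bp.

71, 12, 7 bp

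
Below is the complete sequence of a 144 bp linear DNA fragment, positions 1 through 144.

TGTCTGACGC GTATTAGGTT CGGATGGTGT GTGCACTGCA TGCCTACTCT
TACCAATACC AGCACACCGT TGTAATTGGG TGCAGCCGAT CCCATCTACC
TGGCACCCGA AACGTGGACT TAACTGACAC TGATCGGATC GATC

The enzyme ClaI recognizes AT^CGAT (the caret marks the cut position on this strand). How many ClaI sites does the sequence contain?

1

ATCGAT occurs starting at position 138.
ClaI cuts at 1 site.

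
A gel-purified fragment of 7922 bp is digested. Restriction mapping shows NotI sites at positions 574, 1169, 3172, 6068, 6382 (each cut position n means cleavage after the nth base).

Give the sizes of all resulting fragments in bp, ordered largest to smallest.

Linear molecule, 5 cuts → 6 fragments:
  574 − 0 = 574 bp
  1169 − 574 = 595 bp
  3172 − 1169 = 2003 bp
  6068 − 3172 = 2896 bp
  6382 − 6068 = 314 bp
  7922 − 6382 = 1540 bp
Sorted largest to smallest: 2896, 2003, 1540, 595, 574, 314 bp.

2896, 2003, 1540, 595, 574, 314 bp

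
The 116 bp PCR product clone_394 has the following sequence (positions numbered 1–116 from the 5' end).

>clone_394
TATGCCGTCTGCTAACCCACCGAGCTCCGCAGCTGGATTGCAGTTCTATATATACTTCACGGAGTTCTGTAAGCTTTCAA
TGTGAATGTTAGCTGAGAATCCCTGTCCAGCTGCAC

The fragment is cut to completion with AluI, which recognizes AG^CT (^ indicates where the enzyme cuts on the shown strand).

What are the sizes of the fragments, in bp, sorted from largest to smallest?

41, 24, 19, 18, 8, 6 bp

AluI sites (AGCT) start at positions 23, 31, 72, 91, 109.
AluI cuts after base 2 of each site, so after positions 24, 32, 73, 92, 110.
Linear molecule, 5 cuts → 6 fragments:
  1–24 → 24 bp
  25–32 → 8 bp
  33–73 → 41 bp
  74–92 → 19 bp
  93–110 → 18 bp
  111–116 → 6 bp
Sorted largest to smallest: 41, 24, 19, 18, 8, 6 bp.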